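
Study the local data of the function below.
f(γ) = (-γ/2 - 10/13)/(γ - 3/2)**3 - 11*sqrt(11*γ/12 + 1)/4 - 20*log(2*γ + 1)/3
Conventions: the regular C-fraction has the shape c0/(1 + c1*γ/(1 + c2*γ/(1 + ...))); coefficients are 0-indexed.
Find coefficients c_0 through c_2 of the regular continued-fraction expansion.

Taylor coefficients (expand at 0): a_0 = -3541/1404, a_1 = -157133/11232, a_2 = 7831631/539136.
c0 = a_0 = -3541/1404. Peel one level at a time: if S = 1 + c*γ/S' with S'(0) = 1, then c is the γ-coefficient of S and S' = c*γ/(S - 1).
S_1 = c0/f = 1 + (-157133/28328)*γ + (175876483505/4814853504)*γ^2 + ...; c1 = -157133/28328.
S_2 = c1*γ/(S_1 - 1) = 1 + (175876483505/26707581744)*γ + ...; c2 = 175876483505/26707581744.

The regular C-fraction coefficients are [-3541/1404, -157133/28328, 175876483505/26707581744].


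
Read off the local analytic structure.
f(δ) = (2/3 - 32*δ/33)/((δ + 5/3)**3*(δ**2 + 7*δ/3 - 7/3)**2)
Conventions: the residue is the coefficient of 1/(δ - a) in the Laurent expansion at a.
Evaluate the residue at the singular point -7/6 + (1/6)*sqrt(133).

The residue is -1055673/10158731 + (1555864119/179697792659)*sqrt(133).

The factor δ**2 + 7*δ/3 - 7/3 splits as (δ - a)(δ - a') with a = -7/6 + (1/6)*sqrt(133), a' = -7/6 - (1/6)*sqrt(133). At the order-2 pole a set g(δ) = (δ - a)^2*f(δ) = [(2/3 - 32*δ/33)/(δ + 5/3)**3] / (δ - a')^2.
Order-2 pole: residue = g'(a); g'(-7/6 + (1/6)*sqrt(133)) = -1055673/10158731 + (1555864119/179697792659)*sqrt(133), so the residue is -1055673/10158731 + (1555864119/179697792659)*sqrt(133).


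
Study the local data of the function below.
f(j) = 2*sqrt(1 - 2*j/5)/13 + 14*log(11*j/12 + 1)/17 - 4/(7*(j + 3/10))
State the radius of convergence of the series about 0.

The radius of convergence is 3/10.

Denominator factor (j + 3/10): pole of order 1 at -3/10, modulus 3/10.
Branch term (2/13)*sqrt(1 - j/(5/2)): its argument vanishes at j = 5/2, a square-root branch point, modulus 5/2.
Branch term (14/17)*log(1 - j/(-12/11)): its argument vanishes at j = -12/11, a logarithmic branch point, modulus 12/11.
The radius of convergence is the smallest modulus among the singular points: 3/10.


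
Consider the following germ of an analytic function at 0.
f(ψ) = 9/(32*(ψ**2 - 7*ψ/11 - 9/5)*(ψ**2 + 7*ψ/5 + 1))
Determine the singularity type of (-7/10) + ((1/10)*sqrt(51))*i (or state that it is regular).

The denominator factor ψ**2 + 7*ψ/5 + 1 vanishes at (-7/10) + ((1/10)*sqrt(51))*i and appears to the power 1; the numerator there equals 9/32, nonzero, and no other factor vanishes.
Hence a pole whose order is the multiplicity, 1.

The point is a pole of order 1.


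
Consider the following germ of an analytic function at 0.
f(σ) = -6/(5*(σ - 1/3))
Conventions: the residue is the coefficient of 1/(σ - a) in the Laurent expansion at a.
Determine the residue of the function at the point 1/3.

The residue is -6/5.

At the order-1 pole 1/3 set g(σ) = (σ - (1/3))*f(σ) = -6/5.
Simple pole: residue = g(a) at a = 1/3, which is -6/5.


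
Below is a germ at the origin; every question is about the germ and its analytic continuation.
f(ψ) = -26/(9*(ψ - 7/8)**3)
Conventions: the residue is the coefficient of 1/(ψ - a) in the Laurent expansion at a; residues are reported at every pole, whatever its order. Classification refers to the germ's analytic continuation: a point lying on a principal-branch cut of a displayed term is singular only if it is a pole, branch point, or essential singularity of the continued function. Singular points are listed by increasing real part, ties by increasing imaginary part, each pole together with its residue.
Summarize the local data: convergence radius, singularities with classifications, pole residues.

Denominator factor (ψ - 7/8)^3: pole of order 3 at 7/8, modulus 7/8.
The radius of convergence is the smallest modulus among the singular points: 7/8.
At the order-3 pole 7/8 set g(ψ) = (ψ - (7/8))^3*f(ψ) = -26/9.
Order-3 pole: residue = g''(a)/2; g''(7/8) = 0, so the residue is 0.

Radius of convergence at 0: 7/8.
At 7/8: a pole of order 3; residue 0.


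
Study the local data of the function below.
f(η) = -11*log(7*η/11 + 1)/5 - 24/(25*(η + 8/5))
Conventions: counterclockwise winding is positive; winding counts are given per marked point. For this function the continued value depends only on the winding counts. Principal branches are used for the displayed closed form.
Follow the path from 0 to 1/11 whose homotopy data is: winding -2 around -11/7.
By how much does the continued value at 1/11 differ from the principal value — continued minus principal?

The rational part is single-valued and drops out of the difference; each branch term changes only by its own monodromy.
(-11/5)*log(1 - η/(-11/7)): each positive loop around -11/7 adds 2*pi*i to the log, so winding -2 contributes (-11/5)*(-2)*2*pi*i = (44/5)*pi*i.
Summing the contributions at η = 1/11 gives (44/5)*pi*i.

Continued minus principal equals (44/5)*pi*i.


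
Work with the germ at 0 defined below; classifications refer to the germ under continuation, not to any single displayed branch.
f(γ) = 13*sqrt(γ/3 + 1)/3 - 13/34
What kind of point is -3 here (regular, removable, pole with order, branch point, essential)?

The term (13/3)*sqrt(1 - γ/(-3)) has argument 1 - -3/(-3) = 0 at -3: a square-root (algebraic, two-sheeted) branch point; the remaining terms are analytic or single-valued there.

The point is an algebraic (square-root) branch point.


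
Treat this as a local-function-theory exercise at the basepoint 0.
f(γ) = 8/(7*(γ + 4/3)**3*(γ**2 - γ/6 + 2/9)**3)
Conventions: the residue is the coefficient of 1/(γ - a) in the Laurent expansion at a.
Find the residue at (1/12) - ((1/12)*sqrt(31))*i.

The factor γ**2 - γ/6 + 2/9 splits as (γ - a)(γ - a') with a = (1/12) - ((1/12)*sqrt(31))*i, a' = (1/12) + ((1/12)*sqrt(31))*i. At the order-3 pole a set g(γ) = (γ - a)^3*f(γ) = [8/(7*(γ + 4/3)**3)] / (γ - a')^3.
Order-3 pole: residue = g''(a)/2; g''((1/12) - ((1/12)*sqrt(31))*i) = (-4901067/5600000) + ((266326598619/166829600000)*sqrt(31))*i, so the residue is (-4901067/11200000) + ((266326598619/333659200000)*sqrt(31))*i.

The residue is (-4901067/11200000) + ((266326598619/333659200000)*sqrt(31))*i.


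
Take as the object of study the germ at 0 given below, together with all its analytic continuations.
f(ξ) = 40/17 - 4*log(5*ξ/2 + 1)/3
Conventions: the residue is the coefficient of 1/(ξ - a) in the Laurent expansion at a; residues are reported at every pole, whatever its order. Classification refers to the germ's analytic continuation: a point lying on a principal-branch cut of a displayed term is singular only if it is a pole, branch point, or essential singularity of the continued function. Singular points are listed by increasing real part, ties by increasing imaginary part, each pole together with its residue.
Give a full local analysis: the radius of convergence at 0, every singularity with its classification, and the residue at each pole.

Branch term (-4/3)*log(1 - ξ/(-2/5)): its argument vanishes at ξ = -2/5, a logarithmic branch point, modulus 2/5.
The radius of convergence is the smallest modulus among the singular points: 2/5.

Radius of convergence at 0: 2/5.
At -2/5: a logarithmic branch point.


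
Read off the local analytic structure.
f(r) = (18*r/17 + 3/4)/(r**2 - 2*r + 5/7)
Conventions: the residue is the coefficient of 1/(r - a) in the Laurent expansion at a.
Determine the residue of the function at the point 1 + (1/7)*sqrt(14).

The factor r**2 - 2*r + 5/7 splits as (r - a)(r - a') with a = 1 + (1/7)*sqrt(14), a' = 1 - (1/7)*sqrt(14). At the order-1 pole a set g(r) = (r - a)*f(r) = [18*r/17 + 3/4] / (r - a').
Simple pole: residue = g(a) at a = 1 + (1/7)*sqrt(14), which is 9/17 + (123/272)*sqrt(14).

The residue is 9/17 + (123/272)*sqrt(14).


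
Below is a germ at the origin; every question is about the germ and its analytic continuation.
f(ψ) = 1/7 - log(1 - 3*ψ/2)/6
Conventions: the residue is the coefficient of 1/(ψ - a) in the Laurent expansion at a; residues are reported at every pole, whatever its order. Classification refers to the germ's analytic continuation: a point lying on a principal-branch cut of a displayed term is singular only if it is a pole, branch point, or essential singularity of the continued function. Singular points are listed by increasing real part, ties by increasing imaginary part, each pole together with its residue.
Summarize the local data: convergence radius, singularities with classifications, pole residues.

Branch term (-1/6)*log(1 - ψ/(2/3)): its argument vanishes at ψ = 2/3, a logarithmic branch point, modulus 2/3.
The radius of convergence is the smallest modulus among the singular points: 2/3.

Radius of convergence at 0: 2/3.
At 2/3: a logarithmic branch point.


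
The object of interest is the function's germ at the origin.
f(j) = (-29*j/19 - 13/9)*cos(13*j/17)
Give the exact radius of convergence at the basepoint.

The factor cos(13*j/17) is entire and contributes no finite singular point.
The polynomial part has no poles.
No finite singular points: the Taylor series at 0 converges everywhere.

The radius of convergence is infinite.


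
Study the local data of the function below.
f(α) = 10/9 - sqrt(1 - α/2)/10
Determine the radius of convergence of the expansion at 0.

The radius of convergence is 2.

Branch term (-1/10)*sqrt(1 - α/(2)): its argument vanishes at α = 2, a square-root branch point, modulus 2.
The radius of convergence is the smallest modulus among the singular points: 2.


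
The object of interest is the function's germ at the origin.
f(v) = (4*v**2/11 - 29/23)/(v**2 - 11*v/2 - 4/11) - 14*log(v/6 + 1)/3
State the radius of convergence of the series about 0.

Denominator factor (v**2 - 11*v/2 - 4/11): discriminant 1395/44, real irrational roots 11/4 + (3/44)*sqrt(1705) and 11/4 - (3/44)*sqrt(1705); poles of order 1, moduli 11/4 + (3/44)*sqrt(1705) and -11/4 + (3/44)*sqrt(1705).
Branch term (-14/3)*log(1 - v/(-6)): its argument vanishes at v = -6, a logarithmic branch point, modulus 6.
The radius of convergence is the smallest modulus among the singular points: -11/4 + (3/44)*sqrt(1705).

The radius of convergence is -11/4 + (3/44)*sqrt(1705).


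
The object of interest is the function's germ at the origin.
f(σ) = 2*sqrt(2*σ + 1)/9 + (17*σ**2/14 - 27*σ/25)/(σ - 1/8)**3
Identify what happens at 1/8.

The denominator factor σ - 1/8 vanishes at 1/8 and appears to the power 3; the numerator there equals -2599/22400, nonzero, and no other factor vanishes.
The branch terms are analytic at this point.
Hence a pole whose order is the multiplicity, 3.

The point is a pole of order 3.


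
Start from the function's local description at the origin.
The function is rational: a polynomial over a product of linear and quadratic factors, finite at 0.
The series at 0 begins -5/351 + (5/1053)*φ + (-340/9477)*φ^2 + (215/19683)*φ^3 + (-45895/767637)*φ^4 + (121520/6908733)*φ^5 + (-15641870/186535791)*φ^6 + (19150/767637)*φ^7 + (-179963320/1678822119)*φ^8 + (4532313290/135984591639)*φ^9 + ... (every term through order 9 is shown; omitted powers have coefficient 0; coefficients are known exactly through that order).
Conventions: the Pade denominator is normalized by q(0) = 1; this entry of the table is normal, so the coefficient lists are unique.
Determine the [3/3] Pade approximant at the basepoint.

The Pade approximant has numerator coefficients [-5/351, -25245677/708827382, -3344428/1535792661, -142999703/4607377983]; denominator coefficients [1, 1115845733/393792990, -1007327981/708827382, -446357020297/95691696570].

Taylor coefficients needed (read off): a_0 = -5/351, a_1 = 5/1053, a_2 = -340/9477, a_3 = 215/19683, a_4 = -45895/767637, a_5 = 121520/6908733, a_6 = -15641870/186535791.
Write the denominator as Q(φ) = 1 + q1*φ + q2*φ^2 + q3*φ^3. Requiring Q*f - P = O(φ^7) with deg P <= 3 kills the coefficients of φ^4..φ^6 in Q*f:
  φ^4: a_4 + q1*a_3 + q2*a_2 + q3*a_1 = 0, i.e. -45895/767637 + (215/19683)*q1 + (-340/9477)*q2 + (5/1053)*q3 = 0.
  φ^5: a_5 + q1*a_4 + q2*a_3 + q3*a_2 = 0, i.e. 121520/6908733 + (-45895/767637)*q1 + (215/19683)*q2 + (-340/9477)*q3 = 0.
  φ^6: a_6 + q1*a_5 + q2*a_4 + q3*a_3 = 0, i.e. -15641870/186535791 + (121520/6908733)*q1 + (-45895/767637)*q2 + (215/19683)*q3 = 0.
Solving this linear system: q1 = 1115845733/393792990, q2 = -1007327981/708827382, q3 = -446357020297/95691696570.
The numerator is Q*f truncated at degree 3: P0 = a_0 = -5/351; P1 = a_1 + q1*a_0 = -25245677/708827382; P2 = a_2 + q1*a_1 + q2*a_0 = -3344428/1535792661; P3 = a_3 + q1*a_2 + q2*a_1 + q3*a_0 = -142999703/4607377983.


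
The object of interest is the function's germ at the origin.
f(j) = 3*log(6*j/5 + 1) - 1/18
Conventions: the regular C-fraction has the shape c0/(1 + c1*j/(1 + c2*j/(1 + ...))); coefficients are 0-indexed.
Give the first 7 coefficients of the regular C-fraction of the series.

The regular C-fraction coefficients are [-1/18, 324/5, -321/5, -1/535, 322/535, 642/4025, 1773/4025].

Taylor coefficients (expand at 0): a_0 = -1/18, a_1 = 18/5, a_2 = -54/25, a_3 = 216/125, a_4 = -972/625, a_5 = 23328/15625, a_6 = -23328/15625.
c0 = a_0 = -1/18. Peel one level at a time: if S = 1 + c*j/S' with S'(0) = 1, then c is the j-coefficient of S and S' = c*j/(S - 1).
S_1 = c0/f = 1 + (324/5)*j + (104004/25)*j^2 + ...; c1 = 324/5.
S_2 = c1*j/(S_1 - 1) = 1 + (-321/5)*j + (-3/25)*j^2 + ...; c2 = -321/5.
S_3 = c2*j/(S_2 - 1) = 1 + (-1/535)*j + (322/286225)*j^2 + ...; c3 = -1/535.
S_4 = c3*j/(S_3 - 1) = 1 + (322/535)*j + (-12/125)*j^2 + ...; c4 = 322/535.
S_5 = c4*j/(S_4 - 1) = 1 + (642/4025)*j + (-1138266/16200625)*j^2 + ...; c5 = 642/4025.
S_6 = c5*j/(S_5 - 1) = 1 + (1773/4025)*j + ...; c6 = 1773/4025.


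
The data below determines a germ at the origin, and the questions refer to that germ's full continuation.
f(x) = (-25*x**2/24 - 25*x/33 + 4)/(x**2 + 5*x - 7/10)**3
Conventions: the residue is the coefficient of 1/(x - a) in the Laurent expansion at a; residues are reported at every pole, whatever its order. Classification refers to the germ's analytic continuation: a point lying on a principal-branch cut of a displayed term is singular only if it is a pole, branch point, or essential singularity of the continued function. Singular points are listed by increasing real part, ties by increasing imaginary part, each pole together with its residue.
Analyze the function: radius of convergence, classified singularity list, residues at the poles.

Denominator factor (x**2 + 5*x - 7/10)^3: discriminant 139/5, real irrational roots -5/2 + (1/10)*sqrt(695) and -5/2 - (1/10)*sqrt(695); poles of order 3, moduli -5/2 + (1/10)*sqrt(695) and 5/2 + (1/10)*sqrt(695).
The radius of convergence is the smallest modulus among the singular points: -5/2 + (1/10)*sqrt(695).
The factor x**2 + 5*x - 7/10 splits as (x - a)(x - a') with a = -5/2 - (1/10)*sqrt(695), a' = -5/2 + (1/10)*sqrt(695). At the order-3 pole a set g(x) = (x - a)^3*f(x) = [-25*x**2/24 - 25*x/33 + 4] / (x - a')^3.
Order-3 pole: residue = g''(a)/2; g''(-5/2 - (1/10)*sqrt(695)) = -(35575/177250854)*sqrt(695), so the residue is -(35575/354501708)*sqrt(695).
The factor x**2 + 5*x - 7/10 splits as (x - a)(x - a') with a = -5/2 + (1/10)*sqrt(695), a' = -5/2 - (1/10)*sqrt(695). At the order-3 pole a set g(x) = (x - a)^3*f(x) = [-25*x**2/24 - 25*x/33 + 4] / (x - a')^3.
Order-3 pole: residue = g''(a)/2; g''(-5/2 + (1/10)*sqrt(695)) = (35575/177250854)*sqrt(695), so the residue is (35575/354501708)*sqrt(695).
List the singular points by increasing real part (a conjugate pair: the negative imaginary part first).

Radius of convergence at 0: -5/2 + (1/10)*sqrt(695).
At -5/2 - (1/10)*sqrt(695): a pole of order 3; residue -(35575/354501708)*sqrt(695).
At -5/2 + (1/10)*sqrt(695): a pole of order 3; residue (35575/354501708)*sqrt(695).


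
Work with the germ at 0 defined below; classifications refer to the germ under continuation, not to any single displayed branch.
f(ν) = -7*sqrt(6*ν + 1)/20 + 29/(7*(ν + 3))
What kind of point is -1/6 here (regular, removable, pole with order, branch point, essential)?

The point is an algebraic (square-root) branch point.

The term (-7/20)*sqrt(1 - ν/(-1/6)) has argument 1 - -1/6/(-1/6) = 0 at -1/6: a square-root (algebraic, two-sheeted) branch point; the remaining terms are analytic or single-valued there.


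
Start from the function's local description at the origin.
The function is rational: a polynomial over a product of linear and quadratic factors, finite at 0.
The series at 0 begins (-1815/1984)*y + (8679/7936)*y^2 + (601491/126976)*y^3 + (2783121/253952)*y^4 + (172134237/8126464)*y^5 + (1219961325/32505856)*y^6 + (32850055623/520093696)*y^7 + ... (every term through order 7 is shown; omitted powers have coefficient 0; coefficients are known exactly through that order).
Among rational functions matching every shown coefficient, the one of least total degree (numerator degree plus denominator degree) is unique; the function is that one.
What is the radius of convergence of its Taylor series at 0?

No rational of total degree below 4 reproduces all 8 coefficients; solving the [2/2] Pade equations on them gives f(y) = (21*y**2/11 - 15*y/31)/(y - 8/11)**2, whose expansion matches every shown term.
Denominator factor (y - 8/11)^2: pole of order 2 at 8/11, modulus 8/11.
The radius of convergence is the smallest modulus among the singular points: 8/11.

The radius of convergence is 8/11.


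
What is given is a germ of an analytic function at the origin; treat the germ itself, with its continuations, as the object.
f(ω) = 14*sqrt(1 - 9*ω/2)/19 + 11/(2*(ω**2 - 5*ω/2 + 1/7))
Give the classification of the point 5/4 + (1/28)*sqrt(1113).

The denominator factor ω**2 - 5*ω/2 + 1/7 vanishes at 5/4 + (1/28)*sqrt(1113) and appears to the power 1; the numerator there equals 11/2, nonzero, and no other factor vanishes.
The branch terms are analytic at this point.
Hence a pole whose order is the multiplicity, 1.

The point is a pole of order 1.


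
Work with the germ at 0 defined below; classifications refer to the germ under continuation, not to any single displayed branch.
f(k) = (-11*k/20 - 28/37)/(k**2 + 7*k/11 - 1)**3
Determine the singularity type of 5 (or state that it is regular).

The point is a regular point.

Denominator factors: k**2 + 7*k/11 - 1 = 299/11 at k = 5 — none vanishes.
So the germ continues analytically to 5.


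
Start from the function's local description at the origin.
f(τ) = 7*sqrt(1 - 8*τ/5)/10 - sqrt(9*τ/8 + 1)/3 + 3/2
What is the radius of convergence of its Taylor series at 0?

The radius of convergence is 5/8.

Branch term (-1/3)*sqrt(1 - τ/(-8/9)): its argument vanishes at τ = -8/9, a square-root branch point, modulus 8/9.
Branch term (7/10)*sqrt(1 - τ/(5/8)): its argument vanishes at τ = 5/8, a square-root branch point, modulus 5/8.
The radius of convergence is the smallest modulus among the singular points: 5/8.


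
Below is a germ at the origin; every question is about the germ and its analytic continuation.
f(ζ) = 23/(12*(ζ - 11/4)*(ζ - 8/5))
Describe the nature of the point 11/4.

The point is a pole of order 1.

The denominator factor ζ - 11/4 vanishes at 11/4 and appears to the power 1; the numerator there equals 23/12, nonzero, and no other factor vanishes.
Hence a pole whose order is the multiplicity, 1.


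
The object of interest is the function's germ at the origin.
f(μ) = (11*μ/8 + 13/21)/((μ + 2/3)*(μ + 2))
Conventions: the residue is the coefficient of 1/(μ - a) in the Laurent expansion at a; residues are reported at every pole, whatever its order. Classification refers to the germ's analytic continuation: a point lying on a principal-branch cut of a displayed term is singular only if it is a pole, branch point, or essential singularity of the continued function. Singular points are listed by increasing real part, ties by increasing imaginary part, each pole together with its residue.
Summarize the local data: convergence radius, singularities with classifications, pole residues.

Radius of convergence at 0: 2/3.
At -2: a pole of order 1; residue 179/112.
At -2/3: a pole of order 1; residue -25/112.

Denominator factor (μ + 2): pole of order 1 at -2, modulus 2.
Denominator factor (μ + 2/3): pole of order 1 at -2/3, modulus 2/3.
The radius of convergence is the smallest modulus among the singular points: 2/3.
At the order-1 pole -2 set g(μ) = (μ - (-2))*f(μ) = (11*μ/8 + 13/21)/(μ + 2/3).
Simple pole: residue = g(a) at a = -2, which is 179/112.
At the order-1 pole -2/3 set g(μ) = (μ - (-2/3))*f(μ) = (11*μ/8 + 13/21)/(μ + 2).
Simple pole: residue = g(a) at a = -2/3, which is -25/112.
List the singular points by increasing real part (a conjugate pair: the negative imaginary part first).


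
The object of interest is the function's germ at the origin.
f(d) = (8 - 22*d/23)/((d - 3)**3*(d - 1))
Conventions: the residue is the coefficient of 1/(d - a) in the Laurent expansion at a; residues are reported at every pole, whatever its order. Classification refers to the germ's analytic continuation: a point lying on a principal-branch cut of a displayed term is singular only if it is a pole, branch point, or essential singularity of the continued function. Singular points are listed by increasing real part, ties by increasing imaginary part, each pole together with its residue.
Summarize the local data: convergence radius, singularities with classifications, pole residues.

Radius of convergence at 0: 1.
At 1: a pole of order 1; residue -81/92.
At 3: a pole of order 3; residue 81/92.

Denominator factor (d - 3)^3: pole of order 3 at 3, modulus 3.
Denominator factor (d - 1): pole of order 1 at 1, modulus 1.
The radius of convergence is the smallest modulus among the singular points: 1.
At the order-1 pole 1 set g(d) = (d - (1))*f(d) = (8 - 22*d/23)/(d - 3)**3.
Simple pole: residue = g(a) at a = 1, which is -81/92.
At the order-3 pole 3 set g(d) = (d - (3))^3*f(d) = (8 - 22*d/23)/(d - 1).
Order-3 pole: residue = g''(a)/2; g''(3) = 81/46, so the residue is 81/92.
List the singular points by increasing real part (a conjugate pair: the negative imaginary part first).


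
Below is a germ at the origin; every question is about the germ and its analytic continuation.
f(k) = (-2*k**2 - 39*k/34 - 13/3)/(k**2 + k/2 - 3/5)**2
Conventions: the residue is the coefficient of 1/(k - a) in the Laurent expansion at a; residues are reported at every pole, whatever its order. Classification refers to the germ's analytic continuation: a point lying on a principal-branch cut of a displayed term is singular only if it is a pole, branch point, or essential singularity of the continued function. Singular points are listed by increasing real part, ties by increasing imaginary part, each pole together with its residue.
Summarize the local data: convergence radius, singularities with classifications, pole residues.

Radius of convergence at 0: -1/4 + (1/20)*sqrt(265).
At -1/4 - (1/20)*sqrt(265): a pole of order 2; residue -(11614/143259)*sqrt(265).
At -1/4 + (1/20)*sqrt(265): a pole of order 2; residue (11614/143259)*sqrt(265).

Denominator factor (k**2 + k/2 - 3/5)^2: discriminant 53/20, real irrational roots -1/4 + (1/20)*sqrt(265) and -1/4 - (1/20)*sqrt(265); poles of order 2, moduli -1/4 + (1/20)*sqrt(265) and 1/4 + (1/20)*sqrt(265).
The radius of convergence is the smallest modulus among the singular points: -1/4 + (1/20)*sqrt(265).
The factor k**2 + k/2 - 3/5 splits as (k - a)(k - a') with a = -1/4 - (1/20)*sqrt(265), a' = -1/4 + (1/20)*sqrt(265). At the order-2 pole a set g(k) = (k - a)^2*f(k) = [-2*k**2 - 39*k/34 - 13/3] / (k - a')^2.
Order-2 pole: residue = g'(a); g'(-1/4 - (1/20)*sqrt(265)) = -(11614/143259)*sqrt(265), so the residue is -(11614/143259)*sqrt(265).
The factor k**2 + k/2 - 3/5 splits as (k - a)(k - a') with a = -1/4 + (1/20)*sqrt(265), a' = -1/4 - (1/20)*sqrt(265). At the order-2 pole a set g(k) = (k - a)^2*f(k) = [-2*k**2 - 39*k/34 - 13/3] / (k - a')^2.
Order-2 pole: residue = g'(a); g'(-1/4 + (1/20)*sqrt(265)) = (11614/143259)*sqrt(265), so the residue is (11614/143259)*sqrt(265).
List the singular points by increasing real part (a conjugate pair: the negative imaginary part first).


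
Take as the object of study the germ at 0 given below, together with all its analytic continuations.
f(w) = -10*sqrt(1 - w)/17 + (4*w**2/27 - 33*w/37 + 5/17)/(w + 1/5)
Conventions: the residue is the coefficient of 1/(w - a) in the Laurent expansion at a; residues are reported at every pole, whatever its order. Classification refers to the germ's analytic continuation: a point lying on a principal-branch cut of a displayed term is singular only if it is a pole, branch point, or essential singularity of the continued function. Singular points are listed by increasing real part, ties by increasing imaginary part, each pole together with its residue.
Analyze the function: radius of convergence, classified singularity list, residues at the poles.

Denominator factor (w + 1/5): pole of order 1 at -1/5, modulus 1/5.
Branch term (-10/17)*sqrt(1 - w/(1)): its argument vanishes at w = 1, a square-root branch point, modulus 1.
The radius of convergence is the smallest modulus among the singular points: 1/5.
The branch term is analytic at -1/5 and contributes nothing to the residue; only the rational part matters.
At the order-1 pole -1/5 set g(w) = (w - (-1/5))*(rational part) = 4*w**2/27 - 33*w/37 + 5/17.
Simple pole: residue = g(a) at a = -1/5, which is 203126/424575.
List the singular points by increasing real part (a conjugate pair: the negative imaginary part first).

Radius of convergence at 0: 1/5.
At -1/5: a pole of order 1; residue 203126/424575.
At 1: an algebraic (square-root) branch point.


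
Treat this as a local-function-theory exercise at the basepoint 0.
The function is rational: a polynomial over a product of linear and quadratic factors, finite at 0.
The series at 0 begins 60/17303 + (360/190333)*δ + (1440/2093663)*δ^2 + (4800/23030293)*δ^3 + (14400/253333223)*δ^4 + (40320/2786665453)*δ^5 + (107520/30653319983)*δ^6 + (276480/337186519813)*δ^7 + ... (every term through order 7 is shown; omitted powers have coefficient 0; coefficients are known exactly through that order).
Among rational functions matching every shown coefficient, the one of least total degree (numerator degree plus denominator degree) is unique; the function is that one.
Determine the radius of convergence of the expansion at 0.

No rational of total degree below 3 reproduces all 8 coefficients; solving the [0/3] Pade equations on them gives f(δ) = -15/(26*(δ - 11/2)**3), whose expansion matches every shown term.
Denominator factor (δ - 11/2)^3: pole of order 3 at 11/2, modulus 11/2.
The radius of convergence is the smallest modulus among the singular points: 11/2.

The radius of convergence is 11/2.


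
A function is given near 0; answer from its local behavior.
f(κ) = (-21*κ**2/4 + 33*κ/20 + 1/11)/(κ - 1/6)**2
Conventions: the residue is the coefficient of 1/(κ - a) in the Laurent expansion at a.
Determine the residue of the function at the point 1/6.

At the order-2 pole 1/6 set g(κ) = (κ - (1/6))^2*f(κ) = -21*κ**2/4 + 33*κ/20 + 1/11.
Order-2 pole: residue = g'(a); g'(1/6) = -1/10, so the residue is -1/10.

The residue is -1/10.


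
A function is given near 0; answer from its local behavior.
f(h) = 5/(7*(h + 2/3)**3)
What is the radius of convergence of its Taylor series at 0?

Denominator factor (h + 2/3)^3: pole of order 3 at -2/3, modulus 2/3.
The radius of convergence is the smallest modulus among the singular points: 2/3.

The radius of convergence is 2/3.


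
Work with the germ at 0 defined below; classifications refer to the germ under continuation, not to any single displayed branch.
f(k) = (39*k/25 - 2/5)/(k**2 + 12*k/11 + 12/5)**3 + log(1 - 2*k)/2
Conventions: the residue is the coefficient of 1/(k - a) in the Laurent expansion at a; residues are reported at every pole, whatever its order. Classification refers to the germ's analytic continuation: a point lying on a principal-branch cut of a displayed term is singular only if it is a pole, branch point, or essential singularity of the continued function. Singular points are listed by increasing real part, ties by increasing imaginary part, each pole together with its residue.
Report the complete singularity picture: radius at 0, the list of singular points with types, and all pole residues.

Radius of convergence at 0: 1/2.
At (-6/11) - ((2/55)*sqrt(1590))*i: a pole of order 3; residue -((629563/686025216)*sqrt(1590))*i.
At (-6/11) + ((2/55)*sqrt(1590))*i: a pole of order 3; residue ((629563/686025216)*sqrt(1590))*i.
At 1/2: a logarithmic branch point.

Denominator factor (k**2 + 12*k/11 + 12/5)^3: discriminant -5088/605, complex-conjugate roots (-6/11) + ((2/55)*sqrt(1590))*i and (-6/11) - ((2/55)*sqrt(1590))*i; poles of order 3, moduli (2/5)*sqrt(15) and (2/5)*sqrt(15).
Branch term (1/2)*log(1 - k/(1/2)): its argument vanishes at k = 1/2, a logarithmic branch point, modulus 1/2.
The radius of convergence is the smallest modulus among the singular points: 1/2.
The branch term is analytic at (-6/11) - ((2/55)*sqrt(1590))*i and contributes nothing to the residue; only the rational part matters.
The factor k**2 + 12*k/11 + 12/5 splits as (k - a)(k - a') with a = (-6/11) - ((2/55)*sqrt(1590))*i, a' = (-6/11) + ((2/55)*sqrt(1590))*i. At the order-3 pole a set g(k) = (k - a)^3*(rational part) = [39*k/25 - 2/5] / (k - a')^3.
Order-3 pole: residue = g''(a)/2; g''((-6/11) - ((2/55)*sqrt(1590))*i) = -((629563/343012608)*sqrt(1590))*i, so the residue is -((629563/686025216)*sqrt(1590))*i.
The branch term is analytic at (-6/11) + ((2/55)*sqrt(1590))*i and contributes nothing to the residue; only the rational part matters.
The factor k**2 + 12*k/11 + 12/5 splits as (k - a)(k - a') with a = (-6/11) + ((2/55)*sqrt(1590))*i, a' = (-6/11) - ((2/55)*sqrt(1590))*i. At the order-3 pole a set g(k) = (k - a)^3*(rational part) = [39*k/25 - 2/5] / (k - a')^3.
Order-3 pole: residue = g''(a)/2; g''((-6/11) + ((2/55)*sqrt(1590))*i) = ((629563/343012608)*sqrt(1590))*i, so the residue is ((629563/686025216)*sqrt(1590))*i.
List the singular points by increasing real part (a conjugate pair: the negative imaginary part first).


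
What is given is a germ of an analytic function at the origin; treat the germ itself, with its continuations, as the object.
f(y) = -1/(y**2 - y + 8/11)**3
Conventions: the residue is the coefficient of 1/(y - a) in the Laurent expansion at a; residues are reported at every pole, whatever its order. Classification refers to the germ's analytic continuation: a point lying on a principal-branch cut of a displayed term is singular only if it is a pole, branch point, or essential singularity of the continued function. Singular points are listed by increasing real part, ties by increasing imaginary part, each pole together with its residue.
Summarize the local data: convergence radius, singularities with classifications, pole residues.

Radius of convergence at 0: (2/11)*sqrt(22).
At (1/2) - ((1/22)*sqrt(231))*i: a pole of order 3; residue -((242/3087)*sqrt(231))*i.
At (1/2) + ((1/22)*sqrt(231))*i: a pole of order 3; residue ((242/3087)*sqrt(231))*i.

Denominator factor (y**2 - y + 8/11)^3: discriminant -21/11, complex-conjugate roots (1/2) + ((1/22)*sqrt(231))*i and (1/2) - ((1/22)*sqrt(231))*i; poles of order 3, moduli (2/11)*sqrt(22) and (2/11)*sqrt(22).
The radius of convergence is the smallest modulus among the singular points: (2/11)*sqrt(22).
The factor y**2 - y + 8/11 splits as (y - a)(y - a') with a = (1/2) - ((1/22)*sqrt(231))*i, a' = (1/2) + ((1/22)*sqrt(231))*i. At the order-3 pole a set g(y) = (y - a)^3*f(y) = [-1] / (y - a')^3.
Order-3 pole: residue = g''(a)/2; g''((1/2) - ((1/22)*sqrt(231))*i) = -((484/3087)*sqrt(231))*i, so the residue is -((242/3087)*sqrt(231))*i.
The factor y**2 - y + 8/11 splits as (y - a)(y - a') with a = (1/2) + ((1/22)*sqrt(231))*i, a' = (1/2) - ((1/22)*sqrt(231))*i. At the order-3 pole a set g(y) = (y - a)^3*f(y) = [-1] / (y - a')^3.
Order-3 pole: residue = g''(a)/2; g''((1/2) + ((1/22)*sqrt(231))*i) = ((484/3087)*sqrt(231))*i, so the residue is ((242/3087)*sqrt(231))*i.
List the singular points by increasing real part (a conjugate pair: the negative imaginary part first).


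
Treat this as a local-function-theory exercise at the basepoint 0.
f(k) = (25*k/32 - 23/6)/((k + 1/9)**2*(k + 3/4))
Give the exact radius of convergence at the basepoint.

Denominator factor (k + 3/4): pole of order 1 at -3/4, modulus 3/4.
Denominator factor (k + 1/9)^2: pole of order 2 at -1/9, modulus 1/9.
The radius of convergence is the smallest modulus among the singular points: 1/9.

The radius of convergence is 1/9.


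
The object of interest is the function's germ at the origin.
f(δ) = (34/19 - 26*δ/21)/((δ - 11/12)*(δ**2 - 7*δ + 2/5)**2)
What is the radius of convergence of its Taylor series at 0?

The radius of convergence is 7/2 - (1/10)*sqrt(1185).

Denominator factor (δ**2 - 7*δ + 2/5)^2: discriminant 237/5, real irrational roots 7/2 + (1/10)*sqrt(1185) and 7/2 - (1/10)*sqrt(1185); poles of order 2, moduli 7/2 + (1/10)*sqrt(1185) and 7/2 - (1/10)*sqrt(1185).
Denominator factor (δ - 11/12): pole of order 1 at 11/12, modulus 11/12.
The radius of convergence is the smallest modulus among the singular points: 7/2 - (1/10)*sqrt(1185).


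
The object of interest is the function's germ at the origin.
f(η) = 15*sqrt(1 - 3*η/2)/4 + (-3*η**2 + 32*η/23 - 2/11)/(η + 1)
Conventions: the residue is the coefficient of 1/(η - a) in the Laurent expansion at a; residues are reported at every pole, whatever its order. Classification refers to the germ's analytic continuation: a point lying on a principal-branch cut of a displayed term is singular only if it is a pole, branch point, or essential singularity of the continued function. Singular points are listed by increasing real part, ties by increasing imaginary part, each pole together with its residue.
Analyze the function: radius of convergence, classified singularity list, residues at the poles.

Radius of convergence at 0: 2/3.
At -1: a pole of order 1; residue -1157/253.
At 2/3: an algebraic (square-root) branch point.

Denominator factor (η + 1): pole of order 1 at -1, modulus 1.
Branch term (15/4)*sqrt(1 - η/(2/3)): its argument vanishes at η = 2/3, a square-root branch point, modulus 2/3.
The radius of convergence is the smallest modulus among the singular points: 2/3.
The branch term is analytic at -1 and contributes nothing to the residue; only the rational part matters.
At the order-1 pole -1 set g(η) = (η - (-1))*(rational part) = -3*η**2 + 32*η/23 - 2/11.
Simple pole: residue = g(a) at a = -1, which is -1157/253.
List the singular points by increasing real part (a conjugate pair: the negative imaginary part first).


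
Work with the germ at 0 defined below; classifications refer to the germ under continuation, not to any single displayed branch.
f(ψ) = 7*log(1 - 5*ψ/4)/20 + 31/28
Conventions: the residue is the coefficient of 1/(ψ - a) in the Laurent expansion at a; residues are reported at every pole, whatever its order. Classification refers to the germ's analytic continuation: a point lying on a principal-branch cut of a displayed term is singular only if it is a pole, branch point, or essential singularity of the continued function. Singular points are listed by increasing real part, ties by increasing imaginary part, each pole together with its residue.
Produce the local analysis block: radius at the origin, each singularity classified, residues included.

Branch term (7/20)*log(1 - ψ/(4/5)): its argument vanishes at ψ = 4/5, a logarithmic branch point, modulus 4/5.
The radius of convergence is the smallest modulus among the singular points: 4/5.

Radius of convergence at 0: 4/5.
At 4/5: a logarithmic branch point.


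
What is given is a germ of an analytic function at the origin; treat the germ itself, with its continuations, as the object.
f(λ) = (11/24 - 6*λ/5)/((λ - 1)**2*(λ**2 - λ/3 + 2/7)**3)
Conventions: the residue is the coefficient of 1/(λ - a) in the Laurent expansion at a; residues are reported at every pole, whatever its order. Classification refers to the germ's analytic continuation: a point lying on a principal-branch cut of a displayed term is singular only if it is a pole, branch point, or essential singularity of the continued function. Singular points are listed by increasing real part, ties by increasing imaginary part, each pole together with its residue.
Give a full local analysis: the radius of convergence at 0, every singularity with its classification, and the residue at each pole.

Radius of convergence at 0: (1/7)*sqrt(14).
At (1/6) - ((1/42)*sqrt(455))*i: a pole of order 3; residue (-3991491/2560000) + ((328515453/5624320000)*sqrt(455))*i.
At (1/6) + ((1/42)*sqrt(455))*i: a pole of order 3; residue (-3991491/2560000) - ((328515453/5624320000)*sqrt(455))*i.
At 1: a pole of order 2; residue 3991491/1280000.

Denominator factor (λ**2 - λ/3 + 2/7)^3: discriminant -65/63, complex-conjugate roots (1/6) + ((1/42)*sqrt(455))*i and (1/6) - ((1/42)*sqrt(455))*i; poles of order 3, moduli (1/7)*sqrt(14) and (1/7)*sqrt(14).
Denominator factor (λ - 1)^2: pole of order 2 at 1, modulus 1.
The radius of convergence is the smallest modulus among the singular points: (1/7)*sqrt(14).
The factor λ**2 - λ/3 + 2/7 splits as (λ - a)(λ - a') with a = (1/6) - ((1/42)*sqrt(455))*i, a' = (1/6) + ((1/42)*sqrt(455))*i. At the order-3 pole a set g(λ) = (λ - a)^3*f(λ) = [(11/24 - 6*λ/5)/(λ - 1)**2] / (λ - a')^3.
Order-3 pole: residue = g''(a)/2; g''((1/6) - ((1/42)*sqrt(455))*i) = (-3991491/1280000) + ((328515453/2812160000)*sqrt(455))*i, so the residue is (-3991491/2560000) + ((328515453/5624320000)*sqrt(455))*i.
The factor λ**2 - λ/3 + 2/7 splits as (λ - a)(λ - a') with a = (1/6) + ((1/42)*sqrt(455))*i, a' = (1/6) - ((1/42)*sqrt(455))*i. At the order-3 pole a set g(λ) = (λ - a)^3*f(λ) = [(11/24 - 6*λ/5)/(λ - 1)**2] / (λ - a')^3.
Order-3 pole: residue = g''(a)/2; g''((1/6) + ((1/42)*sqrt(455))*i) = (-3991491/1280000) - ((328515453/2812160000)*sqrt(455))*i, so the residue is (-3991491/2560000) - ((328515453/5624320000)*sqrt(455))*i.
At the order-2 pole 1 set g(λ) = (λ - (1))^2*f(λ) = (11/24 - 6*λ/5)/(λ**2 - λ/3 + 2/7)**3.
Order-2 pole: residue = g'(a); g'(1) = 3991491/1280000, so the residue is 3991491/1280000.
List the singular points by increasing real part (a conjugate pair: the negative imaginary part first).


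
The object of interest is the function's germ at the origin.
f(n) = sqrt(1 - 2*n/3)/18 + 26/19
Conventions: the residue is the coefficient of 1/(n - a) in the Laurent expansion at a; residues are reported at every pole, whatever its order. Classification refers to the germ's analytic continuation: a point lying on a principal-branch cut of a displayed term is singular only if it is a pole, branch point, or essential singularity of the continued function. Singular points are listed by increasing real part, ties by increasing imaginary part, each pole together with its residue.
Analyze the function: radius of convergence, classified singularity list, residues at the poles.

Branch term (1/18)*sqrt(1 - n/(3/2)): its argument vanishes at n = 3/2, a square-root branch point, modulus 3/2.
The radius of convergence is the smallest modulus among the singular points: 3/2.

Radius of convergence at 0: 3/2.
At 3/2: an algebraic (square-root) branch point.


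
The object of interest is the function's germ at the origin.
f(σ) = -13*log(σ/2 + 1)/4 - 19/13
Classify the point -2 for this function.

The point is a logarithmic branch point.

The term (-13/4)*log(1 - σ/(-2)) has argument 1 - -2/(-2) = 0 at -2: a logarithmic (infinitely-sheeted) branch point; the remaining terms are analytic or single-valued there.


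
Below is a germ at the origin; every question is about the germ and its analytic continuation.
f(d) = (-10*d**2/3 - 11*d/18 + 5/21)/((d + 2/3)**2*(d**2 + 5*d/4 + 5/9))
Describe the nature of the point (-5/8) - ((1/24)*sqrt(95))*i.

The point is a pole of order 1.

The denominator factor d**2 + 5*d/4 + 5/9 vanishes at (-5/8) - ((1/24)*sqrt(95))*i and appears to the power 1; the numerator there equals (-25/189) - ((4/27)*sqrt(95))*i, nonzero, and no other factor vanishes.
Hence a pole whose order is the multiplicity, 1.
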